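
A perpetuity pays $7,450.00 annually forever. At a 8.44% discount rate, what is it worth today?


Formula: PV = C / r
Substituting: PV = $7,450.00 / 0.0844
PV = $88,270.14

$88,270.14


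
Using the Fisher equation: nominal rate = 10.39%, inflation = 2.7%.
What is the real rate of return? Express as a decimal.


Formula: (1 + r_real) = (1 + r_nom) / (1 + inflation)
Substituting: (1 + r_real) = 1.1039 / 1.027
(1 + r_real) = 1.074878
r_real = 1.074878 - 1 = 0.074878

0.074878


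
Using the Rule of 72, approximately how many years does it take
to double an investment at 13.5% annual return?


Formula: Years ≈ 72 / r
Substituting: Years ≈ 72 / 13.5
Years ≈ 5.3

5.3 years


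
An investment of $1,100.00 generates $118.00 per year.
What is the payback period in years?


Formula: Payback = investment / annual cash flow
Substituting: Payback = $1,100.00 / $118.00
Payback = 9.322 years

9.322 years


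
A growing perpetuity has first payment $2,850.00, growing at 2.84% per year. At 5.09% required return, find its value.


Formula: PV = C / (r - g)
Spread: r - g = 0.0509 - 0.0284 = 0.0225
Substituting: PV = $2,850.00 / 0.0225
PV = $126,666.67

$126,666.67


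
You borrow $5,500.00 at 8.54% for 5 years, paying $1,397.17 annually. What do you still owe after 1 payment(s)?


Formula: Balance = PV*(1+r)^k - PMT*((1+r)^k - 1)/r
Growth: (1 + 0.0854)^1 = 1.0854
Accumulated factor: ((1+r)^k - 1)/r = 1.0
Balance = $5,500.00 * 1.0854 - $1,397.17 * 1.0
Balance = $4,572.53

$4,572.53


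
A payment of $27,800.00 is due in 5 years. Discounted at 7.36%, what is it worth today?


Formula: PV = FV / (1 + r)^n
Substituting: PV = $27,800.00 / (1 + 0.0736)^5
Discount factor: (1.0736)^5 = 1.426305
PV = $27,800.00 / 1.426305 = $19,490.92

$19,490.92


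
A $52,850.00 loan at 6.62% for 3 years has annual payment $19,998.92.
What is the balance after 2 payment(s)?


Formula: Balance = PV*(1+r)^k - PMT*((1+r)^k - 1)/r
Growth: (1 + 0.0662)^2 = 1.136782
Accumulated factor: ((1+r)^k - 1)/r = 2.0662
Balance = $52,850.00 * 1.136782 - $19,998.92 * 2.0662
Balance = $18,757.18

$18,757.18


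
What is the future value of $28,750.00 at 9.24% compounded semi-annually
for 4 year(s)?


Formula: FV = P * (1 + r/m)^(m*t)
Period rate: r/m = 0.0924 / 2 = 0.0462
Total periods: m*t = 2 * 4 = 8
Growth factor: (1 + 0.0462)^8 = 1.435218
FV = $28,750.00 * 1.435218 = $41,262.50

$41,262.50


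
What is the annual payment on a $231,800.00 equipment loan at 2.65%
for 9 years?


Formula: PMT = PV * r / (1 - (1+r)^(-n))
Denominator: 1 - (1 + 0.0265)^(-9) = 0.209741
Numerator: $231,800.00 * 0.0265 = 6142.7
PMT = 6142.7 / 0.209741 = $29,287.06

$29,287.06


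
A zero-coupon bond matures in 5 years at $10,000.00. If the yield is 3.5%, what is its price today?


Formula: Price = FV / (1 + r)^n
Substituting: Price = $10,000.00 / (1 + 0.035)^5
Discount factor: (1.035)^5 = 1.187686
Price = $10,000.00 / 1.187686 = $8,419.73

$8,419.73


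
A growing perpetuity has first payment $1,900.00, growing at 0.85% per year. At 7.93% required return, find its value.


Formula: PV = C / (r - g)
Spread: r - g = 0.0793 - 0.0085 = 0.0708
Substituting: PV = $1,900.00 / 0.0708
PV = $26,836.16

$26,836.16


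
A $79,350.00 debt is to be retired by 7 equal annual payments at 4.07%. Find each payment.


Formula: PMT = PV * r / (1 - (1+r)^(-n))
Denominator: 1 - (1 + 0.0407)^(-7) = 0.243653
Numerator: $79,350.00 * 0.0407 = 3229.545
PMT = 3229.545 / 0.243653 = $13,254.69

$13,254.69


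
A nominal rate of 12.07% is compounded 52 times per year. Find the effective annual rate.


Formula: EAR = (1 + r/m)^m - 1
Period rate: r/m = 0.1207 / 52 = 0.002321
Compounding: (1 + 0.002321)^52 = 1.128129
EAR = 1.128129 - 1 = 0.128129

0.128129


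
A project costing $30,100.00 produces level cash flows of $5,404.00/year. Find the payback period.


Formula: Payback = investment / annual cash flow
Substituting: Payback = $30,100.00 / $5,404.00
Payback = 5.5699 years

5.5699 years


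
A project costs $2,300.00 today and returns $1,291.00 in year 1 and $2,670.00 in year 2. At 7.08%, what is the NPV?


Formula: NPV = C0 + C1/(1+r) + C2/(1+r)^2
Discount C1: $1,291.00 / (1 + 0.0708) = $1,205.64
Discount C2: $2,670.00 / (1 + 0.0708)^2 = $2,328.60
NPV = -$2,300.00 + $1,205.64 + $2,328.60 = $1,234.24

$1,234.24


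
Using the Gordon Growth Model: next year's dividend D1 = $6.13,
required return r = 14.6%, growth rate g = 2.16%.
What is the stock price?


Formula: P = D1 / (r - g)
Spread: r - g = 0.146 - 0.0216 = 0.1244
Substituting: P = $6.13 / 0.1244
P = $49.28

$49.28


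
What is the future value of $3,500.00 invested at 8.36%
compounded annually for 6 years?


Formula: FV = P * (1 + r)^n
Substituting: FV = $3,500.00 * (1 + 0.0836)^6
Growth factor: (1.0836)^6 = 1.618877
FV = $3,500.00 * 1.618877 = $5,666.07

$5,666.07


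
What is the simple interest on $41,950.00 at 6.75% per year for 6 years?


Formula: I = P * r * t
Substituting: I = $41,950.00 * 0.0675 * 6
Step: I = $41,950.00 * 0.405
I = $16,989.75

$16,989.75


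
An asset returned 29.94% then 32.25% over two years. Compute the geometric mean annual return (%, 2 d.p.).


Formula: Geometric mean = ((1+r1)*(1+r2))^(1/2) - 1
Product: (1 + 0.2994) * (1 + 0.3225) = 1.2994 * 1.3225 = 1.718457
Square root: 1.718457^0.5 = 1.310899
Geometric mean = 1.310899 - 1 = 0.310899
As percentage: 31.09%

31.09%


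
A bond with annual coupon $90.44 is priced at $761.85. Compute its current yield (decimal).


Formula: Current yield = annual coupon / price
Substituting: CY = $90.44 / $761.85
CY = 0.118711

0.118711


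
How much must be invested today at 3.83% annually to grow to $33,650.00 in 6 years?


Formula: PV = FV / (1 + r)^n
Substituting: PV = $33,650.00 / (1 + 0.0383)^6
Discount factor: (1.0383)^6 = 1.25296
PV = $33,650.00 / 1.25296 = $26,856.41

$26,856.41


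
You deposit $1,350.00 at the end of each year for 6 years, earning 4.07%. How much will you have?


Formula: FV = PMT * ((1+r)^n - 1) / r
Growth factor: (1 + 0.0407)^6 = 1.270438
Numerator: 1.270438 - 1 = 0.270438
FV = $1,350.00 * 0.270438 / 0.0407 = $8,970.29

$8,970.29


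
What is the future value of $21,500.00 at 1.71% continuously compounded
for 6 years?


Formula: FV = P * e^(r*t)
Exponent: r*t = 0.0171 * 6 = 0.1026
e^(0.1026) = 1.108048
FV = $21,500.00 * 1.108048 = $23,823.03

$23,823.03


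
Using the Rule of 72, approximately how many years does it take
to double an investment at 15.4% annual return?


Formula: Years ≈ 72 / r
Substituting: Years ≈ 72 / 15.4
Years ≈ 4.7

4.7 years


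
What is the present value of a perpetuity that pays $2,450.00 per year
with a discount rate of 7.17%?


Formula: PV = C / r
Substituting: PV = $2,450.00 / 0.0717
PV = $34,170.15

$34,170.15


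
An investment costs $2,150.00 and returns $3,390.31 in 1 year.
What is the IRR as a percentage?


Formula: IRR = C1/C0 - 1
Substituting: IRR = $3,390.31 / $2,150.00 - 1
Ratio: 1.576888 - 1 = 0.576888
IRR = 57.6888%

57.6888%


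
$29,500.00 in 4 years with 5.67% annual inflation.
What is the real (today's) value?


Formula: Real value = nominal / (1 + inflation)^years
Price level: (1 + 0.0567)^4 = 1.246829
Real value = $29,500.00 / 1.246829 = $23,660.02

$23,660.02


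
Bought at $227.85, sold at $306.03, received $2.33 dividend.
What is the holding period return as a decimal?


Formula: HPR = (P1 - P0 + D) / P0
Gain: $306.03 - $227.85 + $2.33 = $80.51
HPR = $80.51 / $227.85 = 0.3533

0.3533


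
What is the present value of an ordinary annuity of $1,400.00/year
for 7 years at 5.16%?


Formula: PV = PMT * (1 - (1+r)^(-n)) / r
Discount factor: (1 + 0.0516)^(-7) = 0.703147
Bracket: 1 - 0.703147 = 0.296853
PV = $1,400.00 * 0.296853 / 0.0516 = $8,054.16

$8,054.16


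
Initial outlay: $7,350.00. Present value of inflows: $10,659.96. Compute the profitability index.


Formula: PI = PV(cash flows) / initial investment
Substituting: PI = $10,659.96 / $7,350.00
PI = 1.4503

1.4503


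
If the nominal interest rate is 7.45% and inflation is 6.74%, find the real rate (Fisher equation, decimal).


Formula: (1 + r_real) = (1 + r_nom) / (1 + inflation)
Substituting: (1 + r_real) = 1.0745 / 1.0674
(1 + r_real) = 1.006652
r_real = 1.006652 - 1 = 0.006652

0.006652


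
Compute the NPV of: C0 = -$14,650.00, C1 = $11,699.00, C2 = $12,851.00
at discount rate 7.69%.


Formula: NPV = C0 + C1/(1+r) + C2/(1+r)^2
Discount C1: $11,699.00 / (1 + 0.0769) = $10,863.59
Discount C2: $12,851.00 / (1 + 0.0769)^2 = $11,081.18
NPV = -$14,650.00 + $10,863.59 + $11,081.18 = $7,294.77

$7,294.77


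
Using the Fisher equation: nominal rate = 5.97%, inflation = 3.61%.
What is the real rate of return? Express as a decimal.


Formula: (1 + r_real) = (1 + r_nom) / (1 + inflation)
Substituting: (1 + r_real) = 1.0597 / 1.0361
(1 + r_real) = 1.022778
r_real = 1.022778 - 1 = 0.022778

0.022778


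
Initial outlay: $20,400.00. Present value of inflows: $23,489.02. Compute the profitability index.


Formula: PI = PV(cash flows) / initial investment
Substituting: PI = $23,489.02 / $20,400.00
PI = 1.1514

1.1514


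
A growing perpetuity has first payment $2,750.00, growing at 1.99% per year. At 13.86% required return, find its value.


Formula: PV = C / (r - g)
Spread: r - g = 0.1386 - 0.0199 = 0.1187
Substituting: PV = $2,750.00 / 0.1187
PV = $23,167.65

$23,167.65


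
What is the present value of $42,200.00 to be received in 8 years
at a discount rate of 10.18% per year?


Formula: PV = FV / (1 + r)^n
Substituting: PV = $42,200.00 / (1 + 0.1018)^8
Discount factor: (1.1018)^8 = 2.171812
PV = $42,200.00 / 2.171812 = $19,430.78

$19,430.78


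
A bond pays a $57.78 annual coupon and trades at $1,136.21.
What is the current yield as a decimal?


Formula: Current yield = annual coupon / price
Substituting: CY = $57.78 / $1,136.21
CY = 0.050853

0.050853


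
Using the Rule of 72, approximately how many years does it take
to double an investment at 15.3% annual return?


Formula: Years ≈ 72 / r
Substituting: Years ≈ 72 / 15.3
Years ≈ 4.7

4.7 years


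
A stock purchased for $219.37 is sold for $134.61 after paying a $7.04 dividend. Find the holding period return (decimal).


Formula: HPR = (P1 - P0 + D) / P0
Gain: $134.61 - $219.37 + $7.04 = -$77.72
HPR = -$77.72 / $219.37 = -0.3543

-0.3543


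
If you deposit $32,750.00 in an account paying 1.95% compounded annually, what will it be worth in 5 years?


Formula: FV = P * (1 + r)^n
Substituting: FV = $32,750.00 * (1 + 0.0195)^5
Growth factor: (1.0195)^5 = 1.101377
FV = $32,750.00 * 1.101377 = $36,070.11

$36,070.11


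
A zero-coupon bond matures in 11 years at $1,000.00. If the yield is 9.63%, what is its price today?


Formula: Price = FV / (1 + r)^n
Substituting: Price = $1,000.00 / (1 + 0.0963)^11
Discount factor: (1.0963)^11 = 2.749309
Price = $1,000.00 / 2.749309 = $363.73

$363.73


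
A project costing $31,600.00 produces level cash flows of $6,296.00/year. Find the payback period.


Formula: Payback = investment / annual cash flow
Substituting: Payback = $31,600.00 / $6,296.00
Payback = 5.0191 years

5.0191 years


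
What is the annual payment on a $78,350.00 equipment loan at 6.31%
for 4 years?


Formula: PMT = PV * r / (1 - (1+r)^(-n))
Denominator: 1 - (1 + 0.0631)^(-4) = 0.217105
Numerator: $78,350.00 * 0.0631 = 4943.885
PMT = 4943.885 / 0.217105 = $22,771.86

$22,771.86


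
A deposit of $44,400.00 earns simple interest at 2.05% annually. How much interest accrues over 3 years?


Formula: I = P * r * t
Substituting: I = $44,400.00 * 0.0205 * 3
Step: I = $44,400.00 * 0.0615
I = $2,730.60

$2,730.60


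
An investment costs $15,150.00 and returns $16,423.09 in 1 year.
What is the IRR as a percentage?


Formula: IRR = C1/C0 - 1
Substituting: IRR = $16,423.09 / $15,150.00 - 1
Ratio: 1.084032 - 1 = 0.084032
IRR = 8.4032%

8.4032%


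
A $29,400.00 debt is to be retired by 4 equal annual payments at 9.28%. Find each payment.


Formula: PMT = PV * r / (1 - (1+r)^(-n))
Denominator: 1 - (1 + 0.0928)^(-4) = 0.298808
Numerator: $29,400.00 * 0.0928 = 2728.32
PMT = 2728.32 / 0.298808 = $9,130.69

$9,130.69


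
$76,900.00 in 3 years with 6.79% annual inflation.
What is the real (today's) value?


Formula: Real value = nominal / (1 + inflation)^years
Price level: (1 + 0.0679)^3 = 1.217844
Real value = $76,900.00 / 1.217844 = $63,144.36

$63,144.36


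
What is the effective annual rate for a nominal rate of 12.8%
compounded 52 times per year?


Formula: EAR = (1 + r/m)^m - 1
Period rate: r/m = 0.128 / 52 = 0.002462
Compounding: (1 + 0.002462)^52 = 1.136374
EAR = 1.136374 - 1 = 0.136374

0.136374


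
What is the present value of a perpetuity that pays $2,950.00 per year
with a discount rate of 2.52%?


Formula: PV = C / r
Substituting: PV = $2,950.00 / 0.0252
PV = $117,063.49

$117,063.49


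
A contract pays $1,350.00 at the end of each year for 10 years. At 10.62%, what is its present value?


Formula: PV = PMT * (1 - (1+r)^(-n)) / r
Discount factor: (1 + 0.1062)^(-10) = 0.364471
Bracket: 1 - 0.364471 = 0.635529
PV = $1,350.00 * 0.635529 / 0.1062 = $8,078.75

$8,078.75


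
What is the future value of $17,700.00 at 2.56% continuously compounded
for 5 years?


Formula: FV = P * e^(r*t)
Exponent: r*t = 0.0256 * 5 = 0.128
e^(0.128) = 1.136553
FV = $17,700.00 * 1.136553 = $20,116.99

$20,116.99


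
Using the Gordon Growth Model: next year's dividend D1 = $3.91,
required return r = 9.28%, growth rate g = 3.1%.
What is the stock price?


Formula: P = D1 / (r - g)
Spread: r - g = 0.0928 - 0.031 = 0.0618
Substituting: P = $3.91 / 0.0618
P = $63.27

$63.27


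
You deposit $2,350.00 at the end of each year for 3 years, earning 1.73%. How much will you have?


Formula: FV = PMT * ((1+r)^n - 1) / r
Growth factor: (1 + 0.0173)^3 = 1.052803
Numerator: 1.052803 - 1 = 0.052803
FV = $2,350.00 * 0.052803 / 0.0173 = $7,172.67

$7,172.67


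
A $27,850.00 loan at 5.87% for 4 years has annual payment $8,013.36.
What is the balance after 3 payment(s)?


Formula: Balance = PV*(1+r)^k - PMT*((1+r)^k - 1)/r
Growth: (1 + 0.0587)^3 = 1.186639
Accumulated factor: ((1+r)^k - 1)/r = 3.179546
Balance = $27,850.00 * 1.186639 - $8,013.36 * 3.179546
Balance = $7,569.06

$7,569.06


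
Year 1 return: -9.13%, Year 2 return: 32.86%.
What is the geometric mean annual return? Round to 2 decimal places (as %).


Formula: Geometric mean = ((1+r1)*(1+r2))^(1/2) - 1
Product: (1 + -0.0913) * (1 + 0.3286) = 0.9087 * 1.3286 = 1.207299
Square root: 1.207299^0.5 = 1.098772
Geometric mean = 1.098772 - 1 = 0.098772
As percentage: 9.88%

9.88%


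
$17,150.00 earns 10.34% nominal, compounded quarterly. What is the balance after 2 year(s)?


Formula: FV = P * (1 + r/m)^(m*t)
Period rate: r/m = 0.1034 / 4 = 0.02585
Total periods: m*t = 4 * 2 = 8
Growth factor: (1 + 0.02585)^8 = 1.226509
FV = $17,150.00 * 1.226509 = $21,034.64

$21,034.64


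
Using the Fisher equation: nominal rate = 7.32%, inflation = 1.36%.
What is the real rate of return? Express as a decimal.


Formula: (1 + r_real) = (1 + r_nom) / (1 + inflation)
Substituting: (1 + r_real) = 1.0732 / 1.0136
(1 + r_real) = 1.0588
r_real = 1.0588 - 1 = 0.0588

0.0588


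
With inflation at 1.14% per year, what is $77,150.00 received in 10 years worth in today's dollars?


Formula: Real value = nominal / (1 + inflation)^years
Price level: (1 + 0.0114)^10 = 1.12003
Real value = $77,150.00 / 1.12003 = $68,882.11

$68,882.11


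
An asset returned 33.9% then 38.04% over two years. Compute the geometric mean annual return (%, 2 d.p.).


Formula: Geometric mean = ((1+r1)*(1+r2))^(1/2) - 1
Product: (1 + 0.339) * (1 + 0.3804) = 1.339 * 1.3804 = 1.848356
Square root: 1.848356^0.5 = 1.359542
Geometric mean = 1.359542 - 1 = 0.359542
As percentage: 35.95%

35.95%


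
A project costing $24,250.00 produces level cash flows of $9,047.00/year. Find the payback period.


Formula: Payback = investment / annual cash flow
Substituting: Payback = $24,250.00 / $9,047.00
Payback = 2.6804 years

2.6804 years


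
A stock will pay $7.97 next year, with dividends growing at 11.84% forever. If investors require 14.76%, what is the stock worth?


Formula: P = D1 / (r - g)
Spread: r - g = 0.1476 - 0.1184 = 0.0292
Substituting: P = $7.97 / 0.0292
P = $272.95

$272.95


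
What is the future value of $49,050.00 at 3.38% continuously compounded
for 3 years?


Formula: FV = P * e^(r*t)
Exponent: r*t = 0.0338 * 3 = 0.1014
e^(0.1014) = 1.106719
FV = $49,050.00 * 1.106719 = $54,284.58

$54,284.58


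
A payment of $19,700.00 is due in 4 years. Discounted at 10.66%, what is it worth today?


Formula: PV = FV / (1 + r)^n
Substituting: PV = $19,700.00 / (1 + 0.1066)^4
Discount factor: (1.1066)^4 = 1.499556
PV = $19,700.00 / 1.499556 = $13,137.22

$13,137.22


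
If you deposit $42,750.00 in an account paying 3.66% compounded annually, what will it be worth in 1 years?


Formula: FV = P * (1 + r)^n
Substituting: FV = $42,750.00 * (1 + 0.0366)^1
Growth factor: (1.0366)^1 = 1.0366
FV = $42,750.00 * 1.0366 = $44,314.65

$44,314.65


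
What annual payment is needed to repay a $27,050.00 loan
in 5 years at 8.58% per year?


Formula: PMT = PV * r / (1 - (1+r)^(-n))
Denominator: 1 - (1 + 0.0858)^(-5) = 0.337401
Numerator: $27,050.00 * 0.0858 = 2320.89
PMT = 2320.89 / 0.337401 = $6,878.73

$6,878.73


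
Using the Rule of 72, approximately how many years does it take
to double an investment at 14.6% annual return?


Formula: Years ≈ 72 / r
Substituting: Years ≈ 72 / 14.6
Years ≈ 4.9

4.9 years


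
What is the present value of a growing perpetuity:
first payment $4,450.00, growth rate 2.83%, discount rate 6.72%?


Formula: PV = C / (r - g)
Spread: r - g = 0.0672 - 0.0283 = 0.0389
Substituting: PV = $4,450.00 / 0.0389
PV = $114,395.89

$114,395.89


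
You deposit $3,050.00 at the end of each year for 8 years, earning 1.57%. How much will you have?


Formula: FV = PMT * ((1+r)^n - 1) / r
Growth factor: (1 + 0.0157)^8 = 1.132723
Numerator: 1.132723 - 1 = 0.132723
FV = $3,050.00 * 0.132723 / 0.0157 = $25,783.72

$25,783.72


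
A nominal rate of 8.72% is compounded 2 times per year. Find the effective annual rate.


Formula: EAR = (1 + r/m)^m - 1
Period rate: r/m = 0.0872 / 2 = 0.0436
Compounding: (1 + 0.0436)^2 = 1.089101
EAR = 1.089101 - 1 = 0.089101

0.089101


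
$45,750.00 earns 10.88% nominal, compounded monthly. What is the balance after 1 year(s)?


Formula: FV = P * (1 + r/m)^(m*t)
Period rate: r/m = 0.1088 / 12 = 0.009067
Total periods: m*t = 12 * 1 = 12
Growth factor: (1 + 0.009067)^12 = 1.114393
FV = $45,750.00 * 1.114393 = $50,983.47

$50,983.47


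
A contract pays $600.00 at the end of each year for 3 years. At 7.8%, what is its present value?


Formula: PV = PMT * (1 - (1+r)^(-n)) / r
Discount factor: (1 + 0.078)^(-3) = 0.798259
Bracket: 1 - 0.798259 = 0.201741
PV = $600.00 * 0.201741 / 0.078 = $1,551.86

$1,551.86


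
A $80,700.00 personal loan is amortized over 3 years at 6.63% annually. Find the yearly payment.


Formula: PMT = PV * r / (1 - (1+r)^(-n))
Denominator: 1 - (1 + 0.0663)^(-3) = 0.175175
Numerator: $80,700.00 * 0.0663 = 5350.41
PMT = 5350.41 / 0.175175 = $30,543.21

$30,543.21


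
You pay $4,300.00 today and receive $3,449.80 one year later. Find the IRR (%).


Formula: IRR = C1/C0 - 1
Substituting: IRR = $3,449.80 / $4,300.00 - 1
Ratio: 0.802279 - 1 = -0.197721
IRR = -19.7721%

-19.7721%


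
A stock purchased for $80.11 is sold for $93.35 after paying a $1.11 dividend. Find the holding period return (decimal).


Formula: HPR = (P1 - P0 + D) / P0
Gain: $93.35 - $80.11 + $1.11 = $14.35
HPR = $14.35 / $80.11 = 0.1791

0.1791


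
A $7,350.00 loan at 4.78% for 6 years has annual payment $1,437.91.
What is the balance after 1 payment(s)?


Formula: Balance = PV*(1+r)^k - PMT*((1+r)^k - 1)/r
Growth: (1 + 0.0478)^1 = 1.0478
Accumulated factor: ((1+r)^k - 1)/r = 1.0
Balance = $7,350.00 * 1.0478 - $1,437.91 * 1.0
Balance = $6,263.42

$6,263.42


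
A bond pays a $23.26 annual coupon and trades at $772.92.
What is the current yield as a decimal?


Formula: Current yield = annual coupon / price
Substituting: CY = $23.26 / $772.92
CY = 0.030094

0.030094


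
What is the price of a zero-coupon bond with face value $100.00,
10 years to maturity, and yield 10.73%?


Formula: Price = FV / (1 + r)^n
Substituting: Price = $100.00 / (1 + 0.1073)^10
Discount factor: (1.1073)^10 = 2.771105
Price = $100.00 / 2.771105 = $36.09

$36.09


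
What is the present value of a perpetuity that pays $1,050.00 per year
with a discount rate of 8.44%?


Formula: PV = C / r
Substituting: PV = $1,050.00 / 0.0844
PV = $12,440.76

$12,440.76


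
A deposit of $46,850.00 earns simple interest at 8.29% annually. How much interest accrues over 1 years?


Formula: I = P * r * t
Substituting: I = $46,850.00 * 0.0829 * 1
Step: I = $46,850.00 * 0.0829
I = $3,883.87

$3,883.87


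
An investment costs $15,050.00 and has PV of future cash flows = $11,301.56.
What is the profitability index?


Formula: PI = PV(cash flows) / initial investment
Substituting: PI = $11,301.56 / $15,050.00
PI = 0.7509

0.7509


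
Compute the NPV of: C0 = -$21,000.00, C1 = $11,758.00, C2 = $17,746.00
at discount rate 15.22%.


Formula: NPV = C0 + C1/(1+r) + C2/(1+r)^2
Discount C1: $11,758.00 / (1 + 0.1522) = $10,204.83
Discount C2: $17,746.00 / (1 + 0.1522)^2 = $13,367.33
NPV = -$21,000.00 + $10,204.83 + $13,367.33 = $2,572.16

$2,572.16


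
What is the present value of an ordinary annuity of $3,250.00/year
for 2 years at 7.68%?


Formula: PV = PMT * (1 - (1+r)^(-n)) / r
Discount factor: (1 + 0.0768)^(-2) = 0.862442
Bracket: 1 - 0.862442 = 0.137558
PV = $3,250.00 * 0.137558 / 0.0768 = $5,821.14

$5,821.14


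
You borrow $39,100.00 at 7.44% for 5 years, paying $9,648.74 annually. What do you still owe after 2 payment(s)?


Formula: Balance = PV*(1+r)^k - PMT*((1+r)^k - 1)/r
Growth: (1 + 0.0744)^2 = 1.154335
Accumulated factor: ((1+r)^k - 1)/r = 2.0744
Balance = $39,100.00 * 1.154335 - $9,648.74 * 2.0744
Balance = $25,119.17

$25,119.17


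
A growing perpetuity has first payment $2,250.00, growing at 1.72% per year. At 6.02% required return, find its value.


Formula: PV = C / (r - g)
Spread: r - g = 0.0602 - 0.0172 = 0.043
Substituting: PV = $2,250.00 / 0.043
PV = $52,325.58

$52,325.58


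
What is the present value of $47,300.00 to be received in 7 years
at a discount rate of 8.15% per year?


Formula: PV = FV / (1 + r)^n
Substituting: PV = $47,300.00 / (1 + 0.0815)^7
Discount factor: (1.0815)^7 = 1.730556
PV = $47,300.00 / 1.730556 = $27,332.26

$27,332.26


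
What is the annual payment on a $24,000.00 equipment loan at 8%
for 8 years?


Formula: PMT = PV * r / (1 - (1+r)^(-n))
Denominator: 1 - (1 + 0.08)^(-8) = 0.459731
Numerator: $24,000.00 * 0.08 = 1920.0
PMT = 1920.0 / 0.459731 = $4,176.35

$4,176.35


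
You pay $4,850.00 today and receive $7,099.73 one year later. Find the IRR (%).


Formula: IRR = C1/C0 - 1
Substituting: IRR = $7,099.73 / $4,850.00 - 1
Ratio: 1.463862 - 1 = 0.463862
IRR = 46.3862%

46.3862%


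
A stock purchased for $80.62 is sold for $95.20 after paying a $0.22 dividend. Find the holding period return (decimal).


Formula: HPR = (P1 - P0 + D) / P0
Gain: $95.20 - $80.62 + $0.22 = $14.80
HPR = $14.80 / $80.62 = 0.1836

0.1836


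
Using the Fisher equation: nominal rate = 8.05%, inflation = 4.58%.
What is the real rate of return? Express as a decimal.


Formula: (1 + r_real) = (1 + r_nom) / (1 + inflation)
Substituting: (1 + r_real) = 1.0805 / 1.0458
(1 + r_real) = 1.03318
r_real = 1.03318 - 1 = 0.03318

0.03318


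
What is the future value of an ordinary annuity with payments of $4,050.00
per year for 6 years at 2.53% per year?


Formula: FV = PMT * ((1+r)^n - 1) / r
Growth factor: (1 + 0.0253)^6 = 1.161731
Numerator: 1.161731 - 1 = 0.161731
FV = $4,050.00 * 0.161731 / 0.0253 = $25,889.82

$25,889.82


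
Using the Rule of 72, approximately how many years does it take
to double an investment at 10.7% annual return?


Formula: Years ≈ 72 / r
Substituting: Years ≈ 72 / 10.7
Years ≈ 6.7

6.7 years


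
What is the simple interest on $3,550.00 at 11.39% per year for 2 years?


Formula: I = P * r * t
Substituting: I = $3,550.00 * 0.1139 * 2
Step: I = $3,550.00 * 0.2278
I = $808.69

$808.69


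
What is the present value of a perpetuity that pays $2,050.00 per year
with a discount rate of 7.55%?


Formula: PV = C / r
Substituting: PV = $2,050.00 / 0.0755
PV = $27,152.32

$27,152.32


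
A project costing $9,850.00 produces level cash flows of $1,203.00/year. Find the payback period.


Formula: Payback = investment / annual cash flow
Substituting: Payback = $9,850.00 / $1,203.00
Payback = 8.1879 years

8.1879 years


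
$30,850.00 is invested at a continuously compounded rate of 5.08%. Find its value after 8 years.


Formula: FV = P * e^(r*t)
Exponent: r*t = 0.0508 * 8 = 0.4064
e^(0.4064) = 1.501403
FV = $30,850.00 * 1.501403 = $46,318.28

$46,318.28


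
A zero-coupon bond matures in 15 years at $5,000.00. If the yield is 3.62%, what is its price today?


Formula: Price = FV / (1 + r)^n
Substituting: Price = $5,000.00 / (1 + 0.0362)^15
Discount factor: (1.0362)^15 = 1.704723
Price = $5,000.00 / 1.704723 = $2,933.03

$2,933.03


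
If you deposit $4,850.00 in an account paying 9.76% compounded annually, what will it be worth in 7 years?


Formula: FV = P * (1 + r)^n
Substituting: FV = $4,850.00 * (1 + 0.0976)^7
Growth factor: (1.0976)^7 = 1.919149
FV = $4,850.00 * 1.919149 = $9,307.87

$9,307.87


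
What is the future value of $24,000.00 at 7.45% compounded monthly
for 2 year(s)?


Formula: FV = P * (1 + r/m)^(m*t)
Period rate: r/m = 0.0745 / 12 = 0.006208
Total periods: m*t = 12 * 2 = 24
Growth factor: (1 + 0.006208)^24 = 1.160138
FV = $24,000.00 * 1.160138 = $27,843.32

$27,843.32


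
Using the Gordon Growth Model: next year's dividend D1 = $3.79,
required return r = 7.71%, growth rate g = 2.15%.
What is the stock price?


Formula: P = D1 / (r - g)
Spread: r - g = 0.0771 - 0.0215 = 0.0556
Substituting: P = $3.79 / 0.0556
P = $68.17

$68.17


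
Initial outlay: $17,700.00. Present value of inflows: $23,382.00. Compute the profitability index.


Formula: PI = PV(cash flows) / initial investment
Substituting: PI = $23,382.00 / $17,700.00
PI = 1.321

1.321


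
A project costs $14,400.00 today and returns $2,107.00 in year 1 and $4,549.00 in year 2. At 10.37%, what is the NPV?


Formula: NPV = C0 + C1/(1+r) + C2/(1+r)^2
Discount C1: $2,107.00 / (1 + 0.1037) = $1,909.03
Discount C2: $4,549.00 / (1 + 0.1037)^2 = $3,734.34
NPV = -$14,400.00 + $1,909.03 + $3,734.34 = -$8,756.63

-$8,756.63


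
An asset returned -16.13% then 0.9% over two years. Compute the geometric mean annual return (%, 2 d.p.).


Formula: Geometric mean = ((1+r1)*(1+r2))^(1/2) - 1
Product: (1 + -0.1613) * (1 + 0.009) = 0.8387 * 1.009 = 0.846248
Square root: 0.846248^0.5 = 0.919918
Geometric mean = 0.919918 - 1 = -0.080082
As percentage: -8.01%

-8.01%


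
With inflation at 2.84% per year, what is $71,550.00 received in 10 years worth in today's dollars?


Formula: Real value = nominal / (1 + inflation)^years
Price level: (1 + 0.0284)^10 = 1.323185
Real value = $71,550.00 / 1.323185 = $54,074.06

$54,074.06


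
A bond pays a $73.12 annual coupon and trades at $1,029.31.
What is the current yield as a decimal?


Formula: Current yield = annual coupon / price
Substituting: CY = $73.12 / $1,029.31
CY = 0.071038

0.071038


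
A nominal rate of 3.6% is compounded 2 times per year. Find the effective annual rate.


Formula: EAR = (1 + r/m)^m - 1
Period rate: r/m = 0.036 / 2 = 0.018
Compounding: (1 + 0.018)^2 = 1.036324
EAR = 1.036324 - 1 = 0.036324

0.036324


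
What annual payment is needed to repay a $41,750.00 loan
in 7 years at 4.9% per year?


Formula: PMT = PV * r / (1 - (1+r)^(-n))
Denominator: 1 - (1 + 0.049)^(-7) = 0.284563
Numerator: $41,750.00 * 0.049 = 2045.75
PMT = 2045.75 / 0.284563 = $7,189.10

$7,189.10


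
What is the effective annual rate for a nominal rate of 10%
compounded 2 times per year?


Formula: EAR = (1 + r/m)^m - 1
Period rate: r/m = 0.1 / 2 = 0.05
Compounding: (1 + 0.05)^2 = 1.1025
EAR = 1.1025 - 1 = 0.1025

0.1025


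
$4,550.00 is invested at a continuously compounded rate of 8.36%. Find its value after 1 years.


Formula: FV = P * e^(r*t)
Exponent: r*t = 0.0836 * 1 = 0.0836
e^(0.0836) = 1.087194
FV = $4,550.00 * 1.087194 = $4,946.73

$4,946.73


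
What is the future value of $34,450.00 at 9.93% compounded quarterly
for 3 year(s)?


Formula: FV = P * (1 + r/m)^(m*t)
Period rate: r/m = 0.0993 / 4 = 0.024825
Total periods: m*t = 4 * 3 = 12
Growth factor: (1 + 0.024825)^12 = 1.342136
FV = $34,450.00 * 1.342136 = $46,236.59

$46,236.59


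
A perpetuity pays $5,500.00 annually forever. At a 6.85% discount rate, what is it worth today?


Formula: PV = C / r
Substituting: PV = $5,500.00 / 0.0685
PV = $80,291.97

$80,291.97


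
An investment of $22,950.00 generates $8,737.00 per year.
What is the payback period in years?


Formula: Payback = investment / annual cash flow
Substituting: Payback = $22,950.00 / $8,737.00
Payback = 2.6268 years

2.6268 years


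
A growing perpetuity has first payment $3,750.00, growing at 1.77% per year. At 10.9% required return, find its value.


Formula: PV = C / (r - g)
Spread: r - g = 0.109 - 0.0177 = 0.0913
Substituting: PV = $3,750.00 / 0.0913
PV = $41,073.38

$41,073.38


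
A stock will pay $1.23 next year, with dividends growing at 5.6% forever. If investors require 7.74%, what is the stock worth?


Formula: P = D1 / (r - g)
Spread: r - g = 0.0774 - 0.056 = 0.0214
Substituting: P = $1.23 / 0.0214
P = $57.48

$57.48


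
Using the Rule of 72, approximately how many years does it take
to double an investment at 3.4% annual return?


Formula: Years ≈ 72 / r
Substituting: Years ≈ 72 / 3.4
Years ≈ 21.2

21.2 years


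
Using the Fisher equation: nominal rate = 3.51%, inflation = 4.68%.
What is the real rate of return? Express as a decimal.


Formula: (1 + r_real) = (1 + r_nom) / (1 + inflation)
Substituting: (1 + r_real) = 1.0351 / 1.0468
(1 + r_real) = 0.988823
r_real = 0.988823 - 1 = -0.011177

-0.011177


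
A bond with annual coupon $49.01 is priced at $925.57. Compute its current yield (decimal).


Formula: Current yield = annual coupon / price
Substituting: CY = $49.01 / $925.57
CY = 0.052951

0.052951


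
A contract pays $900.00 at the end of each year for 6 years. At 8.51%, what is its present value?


Formula: PV = PMT * (1 - (1+r)^(-n)) / r
Discount factor: (1 + 0.0851)^(-6) = 0.612606
Bracket: 1 - 0.612606 = 0.387394
PV = $900.00 * 0.387394 / 0.0851 = $4,097.00

$4,097.00


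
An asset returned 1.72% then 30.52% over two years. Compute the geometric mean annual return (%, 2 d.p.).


Formula: Geometric mean = ((1+r1)*(1+r2))^(1/2) - 1
Product: (1 + 0.0172) * (1 + 0.3052) = 1.0172 * 1.3052 = 1.327649
Square root: 1.327649^0.5 = 1.152237
Geometric mean = 1.152237 - 1 = 0.152237
As percentage: 15.22%

15.22%


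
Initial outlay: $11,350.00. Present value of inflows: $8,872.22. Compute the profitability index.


Formula: PI = PV(cash flows) / initial investment
Substituting: PI = $8,872.22 / $11,350.00
PI = 0.7817

0.7817


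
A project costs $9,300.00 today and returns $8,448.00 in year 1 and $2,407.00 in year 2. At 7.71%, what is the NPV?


Formula: NPV = C0 + C1/(1+r) + C2/(1+r)^2
Discount C1: $8,448.00 / (1 + 0.0771) = $7,843.28
Discount C2: $2,407.00 / (1 + 0.0771)^2 = $2,074.74
NPV = -$9,300.00 + $7,843.28 + $2,074.74 = $618.02

$618.02


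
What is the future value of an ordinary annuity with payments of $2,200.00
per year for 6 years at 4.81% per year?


Formula: FV = PMT * ((1+r)^n - 1) / r
Growth factor: (1 + 0.0481)^6 = 1.325612
Numerator: 1.325612 - 1 = 0.325612
FV = $2,200.00 * 0.325612 / 0.0481 = $14,892.84

$14,892.84


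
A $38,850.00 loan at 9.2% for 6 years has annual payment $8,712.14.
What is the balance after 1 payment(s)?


Formula: Balance = PV*(1+r)^k - PMT*((1+r)^k - 1)/r
Growth: (1 + 0.092)^1 = 1.092
Accumulated factor: ((1+r)^k - 1)/r = 1.0
Balance = $38,850.00 * 1.092 - $8,712.14 * 1.0
Balance = $33,712.06

$33,712.06


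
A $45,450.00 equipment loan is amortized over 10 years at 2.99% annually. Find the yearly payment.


Formula: PMT = PV * r / (1 - (1+r)^(-n))
Denominator: 1 - (1 + 0.0299)^(-10) = 0.255183
Numerator: $45,450.00 * 0.0299 = 1358.955
PMT = 1358.955 / 0.255183 = $5,325.41

$5,325.41


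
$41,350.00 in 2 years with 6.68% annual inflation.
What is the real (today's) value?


Formula: Real value = nominal / (1 + inflation)^years
Price level: (1 + 0.0668)^2 = 1.138062
Real value = $41,350.00 / 1.138062 = $36,333.69

$36,333.69


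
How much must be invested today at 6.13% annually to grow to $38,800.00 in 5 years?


Formula: PV = FV / (1 + r)^n
Substituting: PV = $38,800.00 / (1 + 0.0613)^5
Discount factor: (1.0613)^5 = 1.346452
PV = $38,800.00 / 1.346452 = $28,816.48

$28,816.48


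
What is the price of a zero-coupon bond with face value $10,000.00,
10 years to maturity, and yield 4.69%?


Formula: Price = FV / (1 + r)^n
Substituting: Price = $10,000.00 / (1 + 0.0469)^10
Discount factor: (1.0469)^10 = 1.581437
Price = $10,000.00 / 1.581437 = $6,323.36

$6,323.36


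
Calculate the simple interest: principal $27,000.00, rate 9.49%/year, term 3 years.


Formula: I = P * r * t
Substituting: I = $27,000.00 * 0.0949 * 3
Step: I = $27,000.00 * 0.2847
I = $7,686.90

$7,686.90


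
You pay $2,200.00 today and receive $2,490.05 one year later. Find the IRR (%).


Formula: IRR = C1/C0 - 1
Substituting: IRR = $2,490.05 / $2,200.00 - 1
Ratio: 1.131841 - 1 = 0.131841
IRR = 13.1841%

13.1841%


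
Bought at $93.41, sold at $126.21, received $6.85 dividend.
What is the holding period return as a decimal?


Formula: HPR = (P1 - P0 + D) / P0
Gain: $126.21 - $93.41 + $6.85 = $39.65
HPR = $39.65 / $93.41 = 0.4245

0.4245


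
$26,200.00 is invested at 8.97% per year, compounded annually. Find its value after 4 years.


Formula: FV = P * (1 + r)^n
Substituting: FV = $26,200.00 * (1 + 0.0897)^4
Growth factor: (1.0897)^4 = 1.410028
FV = $26,200.00 * 1.410028 = $36,942.74

$36,942.74


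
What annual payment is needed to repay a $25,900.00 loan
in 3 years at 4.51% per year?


Formula: PMT = PV * r / (1 - (1+r)^(-n))
Denominator: 1 - (1 + 0.0451)^(-3) = 0.123955
Numerator: $25,900.00 * 0.0451 = 1168.09
PMT = 1168.09 / 0.123955 = $9,423.51

$9,423.51


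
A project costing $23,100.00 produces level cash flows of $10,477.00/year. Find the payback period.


Formula: Payback = investment / annual cash flow
Substituting: Payback = $23,100.00 / $10,477.00
Payback = 2.2048 years

2.2048 years


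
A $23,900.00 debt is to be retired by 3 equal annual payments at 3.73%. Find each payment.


Formula: PMT = PV * r / (1 - (1+r)^(-n))
Denominator: 1 - (1 + 0.0373)^(-3) = 0.104044
Numerator: $23,900.00 * 0.0373 = 891.47
PMT = 891.47 / 0.104044 = $8,568.23

$8,568.23


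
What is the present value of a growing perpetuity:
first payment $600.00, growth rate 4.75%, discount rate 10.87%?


Formula: PV = C / (r - g)
Spread: r - g = 0.1087 - 0.0475 = 0.0612
Substituting: PV = $600.00 / 0.0612
PV = $9,803.92

$9,803.92


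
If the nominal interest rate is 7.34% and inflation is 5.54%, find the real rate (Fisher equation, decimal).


Formula: (1 + r_real) = (1 + r_nom) / (1 + inflation)
Substituting: (1 + r_real) = 1.0734 / 1.0554
(1 + r_real) = 1.017055
r_real = 1.017055 - 1 = 0.017055

0.017055


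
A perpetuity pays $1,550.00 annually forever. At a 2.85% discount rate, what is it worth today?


Formula: PV = C / r
Substituting: PV = $1,550.00 / 0.0285
PV = $54,385.96

$54,385.96


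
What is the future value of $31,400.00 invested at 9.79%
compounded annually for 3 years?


Formula: FV = P * (1 + r)^n
Substituting: FV = $31,400.00 * (1 + 0.0979)^3
Growth factor: (1.0979)^3 = 1.323392
FV = $31,400.00 * 1.323392 = $41,554.49

$41,554.49


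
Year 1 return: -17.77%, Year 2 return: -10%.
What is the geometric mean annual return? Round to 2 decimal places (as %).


Formula: Geometric mean = ((1+r1)*(1+r2))^(1/2) - 1
Product: (1 + -0.1777) * (1 + -0.1) = 0.8223 * 0.9 = 0.74007
Square root: 0.74007^0.5 = 0.860273
Geometric mean = 0.860273 - 1 = -0.139727
As percentage: -13.97%

-13.97%


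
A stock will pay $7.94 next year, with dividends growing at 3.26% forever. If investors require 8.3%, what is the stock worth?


Formula: P = D1 / (r - g)
Spread: r - g = 0.083 - 0.0326 = 0.0504
Substituting: P = $7.94 / 0.0504
P = $157.54

$157.54


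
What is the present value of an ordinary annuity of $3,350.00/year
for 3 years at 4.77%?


Formula: PV = PMT * (1 - (1+r)^(-n)) / r
Discount factor: (1 + 0.0477)^(-3) = 0.869539
Bracket: 1 - 0.869539 = 0.130461
PV = $3,350.00 * 0.130461 / 0.0477 = $9,162.34

$9,162.34


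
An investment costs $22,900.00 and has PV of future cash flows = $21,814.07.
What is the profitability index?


Formula: PI = PV(cash flows) / initial investment
Substituting: PI = $21,814.07 / $22,900.00
PI = 0.9526

0.9526


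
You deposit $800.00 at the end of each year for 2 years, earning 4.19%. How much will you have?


Formula: FV = PMT * ((1+r)^n - 1) / r
Growth factor: (1 + 0.0419)^2 = 1.085556
Numerator: 1.085556 - 1 = 0.085556
FV = $800.00 * 0.085556 / 0.0419 = $1,633.52

$1,633.52


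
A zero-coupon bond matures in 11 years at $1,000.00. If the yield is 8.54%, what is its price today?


Formula: Price = FV / (1 + r)^n
Substituting: Price = $1,000.00 / (1 + 0.0854)^11
Discount factor: (1.0854)^11 = 2.463134
Price = $1,000.00 / 2.463134 = $405.99

$405.99


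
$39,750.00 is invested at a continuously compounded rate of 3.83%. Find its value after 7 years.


Formula: FV = P * e^(r*t)
Exponent: r*t = 0.0383 * 7 = 0.2681
e^(0.2681) = 1.307478
FV = $39,750.00 * 1.307478 = $51,972.25

$51,972.25


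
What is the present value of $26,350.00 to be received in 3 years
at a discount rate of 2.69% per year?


Formula: PV = FV / (1 + r)^n
Substituting: PV = $26,350.00 / (1 + 0.0269)^3
Discount factor: (1.0269)^3 = 1.08289
PV = $26,350.00 / 1.08289 = $24,333.03

$24,333.03


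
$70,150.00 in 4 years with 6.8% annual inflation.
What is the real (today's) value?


Formula: Real value = nominal / (1 + inflation)^years
Price level: (1 + 0.068)^4 = 1.301023
Real value = $70,150.00 / 1.301023 = $53,919.10

$53,919.10


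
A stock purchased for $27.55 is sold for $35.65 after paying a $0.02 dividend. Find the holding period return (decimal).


Formula: HPR = (P1 - P0 + D) / P0
Gain: $35.65 - $27.55 + $0.02 = $8.12
HPR = $8.12 / $27.55 = 0.2947

0.2947


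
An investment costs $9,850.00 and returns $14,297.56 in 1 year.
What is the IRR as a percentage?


Formula: IRR = C1/C0 - 1
Substituting: IRR = $14,297.56 / $9,850.00 - 1
Ratio: 1.451529 - 1 = 0.451529
IRR = 45.1529%

45.1529%


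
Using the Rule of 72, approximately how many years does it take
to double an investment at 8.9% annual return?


Formula: Years ≈ 72 / r
Substituting: Years ≈ 72 / 8.9
Years ≈ 8.1

8.1 years


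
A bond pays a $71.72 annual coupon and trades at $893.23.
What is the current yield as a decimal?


Formula: Current yield = annual coupon / price
Substituting: CY = $71.72 / $893.23
CY = 0.080293

0.080293
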